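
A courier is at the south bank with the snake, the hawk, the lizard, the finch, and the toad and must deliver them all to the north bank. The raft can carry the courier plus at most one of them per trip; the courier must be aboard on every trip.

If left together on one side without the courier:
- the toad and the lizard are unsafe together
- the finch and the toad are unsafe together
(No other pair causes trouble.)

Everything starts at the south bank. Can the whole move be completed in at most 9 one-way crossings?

No

Counting alone: the courier can take at most 1 across per trip to the north bank, so moving all 5 needs at least 5 loaded trips out, with a return between consecutive ones — at least 9 crossings.
The safety rule pushes this higher. Following every safe sequence of crossings, the most of the 5 that can be at the north bank as the raft arrives there on crossing 9 is 4 — never all 5.
So the move cannot be finished within 9 crossings. (The shortest complete plan takes 11:)
1. Courier goes to the north bank with the toad.  [the south bank: the finch, the hawk, the lizard, the snake | the north bank: the toad]
2. Courier goes back to the south bank alone.  [the south bank: the finch, the hawk, the lizard, the snake | the north bank: the toad]
3. Courier goes to the north bank with the snake.  [the south bank: the finch, the hawk, the lizard | the north bank: the snake, the toad]
4. Courier goes back to the south bank alone.  [the south bank: the finch, the hawk, the lizard | the north bank: the snake, the toad]
5. Courier goes to the north bank with the hawk.  [the south bank: the finch, the lizard | the north bank: the hawk, the snake, the toad]
6. Courier goes back to the south bank alone.  [the south bank: the finch, the lizard | the north bank: the hawk, the snake, the toad]
7. Courier goes to the north bank with the lizard.  [the south bank: the finch | the north bank: the hawk, the lizard, the snake, the toad]
8. Courier goes back to the south bank with the toad.  [the south bank: the finch, the toad | the north bank: the hawk, the lizard, the snake]
9. Courier goes to the north bank with the finch.  [the south bank: the toad | the north bank: the finch, the hawk, the lizard, the snake]
10. Courier goes back to the south bank alone.  [the south bank: the toad | the north bank: the finch, the hawk, the lizard, the snake]
11. Courier goes to the north bank with the toad.  [the south bank: — | the north bank: the finch, the hawk, the lizard, the snake, the toad]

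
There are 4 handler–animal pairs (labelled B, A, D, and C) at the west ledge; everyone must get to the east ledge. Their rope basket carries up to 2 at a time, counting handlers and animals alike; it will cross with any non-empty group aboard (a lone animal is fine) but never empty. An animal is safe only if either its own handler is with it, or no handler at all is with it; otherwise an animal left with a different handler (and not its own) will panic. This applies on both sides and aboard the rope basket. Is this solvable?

Following every safe sequence of crossings from the start, the most of the 8 that can be at the east ledge as the rope basket arrives there on crossings 1, 3, 5 is 2, 3, 4 respectively; the best ever achieved is 4 of 8.
From crossing 7 on, no configuration arises that was not already reachable earlier: only 44 distinct safe configurations (who is on which side, and where the rope basket is) can ever be reached, none of them has everyone across, and every continuation just revisits them. So no valid plan exists.

No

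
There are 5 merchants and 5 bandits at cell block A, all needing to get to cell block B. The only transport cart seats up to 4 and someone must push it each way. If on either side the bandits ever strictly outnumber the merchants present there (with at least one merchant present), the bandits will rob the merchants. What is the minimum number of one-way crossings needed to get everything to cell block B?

Counting alone: each trip to cell block B takes at most 4 across and each return brings at least 1 back, so after t trips out (and t−1 returns) at most 4t − (t−1) of the 10 are across; that first reaches 10 at t = 3, so at least 5 crossings are needed.
The safety rule pushes this higher. Following every safe sequence of crossings, the most of the 10 that can be at cell block B as the transport cart arrives there on crossing 5 is 9 — never all 10.
So no plan with fewer than 7 crossings exists, and this one achieves 7:
1. 2 bandits → cell block B.  (cell block A: 5M 3B; cell block B: 0M 2B)
2. 1 bandit ← cell block A.  (cell block A: 5M 4B; cell block B: 0M 1B)
3. 4 bandits → cell block B.  (cell block A: 5M 0B; cell block B: 0M 5B)
4. 1 bandit ← cell block A.  (cell block A: 5M 1B; cell block B: 0M 4B)
5. 4 merchants → cell block B.  (cell block A: 1M 1B; cell block B: 4M 4B)
6. 1 merchant and 1 bandit ← cell block A.  (cell block A: 2M 2B; cell block B: 3M 3B)
7. 2 merchants and 2 bandits → cell block B.  (cell block A: 0M 0B; cell block B: 5M 5B)

7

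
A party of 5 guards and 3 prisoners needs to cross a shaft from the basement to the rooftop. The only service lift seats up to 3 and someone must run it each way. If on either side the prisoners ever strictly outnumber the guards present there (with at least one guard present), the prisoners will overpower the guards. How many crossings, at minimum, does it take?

Counting alone: each trip to the rooftop takes at most 3 across and each return brings at least 1 back, so after t trips out (and t−1 returns) at most 3t − (t−1) of the 8 are across; that first reaches 8 at t = 4, so at least 7 crossings are needed.
The plan below uses exactly 7 crossings, so it is optimal:
1. 2 prisoners → the rooftop.  (the basement: 5G 1P; the rooftop: 0G 2P)
2. 1 prisoner ← the basement.  (the basement: 5G 2P; the rooftop: 0G 1P)
3. 2 guards and 1 prisoner → the rooftop.  (the basement: 3G 1P; the rooftop: 2G 2P)
4. 1 prisoner ← the basement.  (the basement: 3G 2P; the rooftop: 2G 1P)
5. 1 guard and 2 prisoners → the rooftop.  (the basement: 2G 0P; the rooftop: 3G 3P)
6. 1 prisoner ← the basement.  (the basement: 2G 1P; the rooftop: 3G 2P)
7. 2 guards and 1 prisoner → the rooftop.  (the basement: 0G 0P; the rooftop: 5G 3P)

7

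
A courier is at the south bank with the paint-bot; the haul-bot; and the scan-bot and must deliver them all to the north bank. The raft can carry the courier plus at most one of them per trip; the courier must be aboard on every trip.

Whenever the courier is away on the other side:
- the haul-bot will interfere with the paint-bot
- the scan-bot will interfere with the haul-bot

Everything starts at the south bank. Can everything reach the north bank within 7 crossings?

Yes — this plan uses 7 crossings (≤ 7):
1. Courier goes to the north bank with the haul-bot.
2. Courier goes back to the south bank alone.
3. Courier goes to the north bank with the paint-bot.
4. Courier goes back to the south bank with the haul-bot.
5. Courier goes to the north bank with the scan-bot.
6. Courier goes back to the south bank alone.
7. Courier goes to the north bank with the haul-bot.

Yes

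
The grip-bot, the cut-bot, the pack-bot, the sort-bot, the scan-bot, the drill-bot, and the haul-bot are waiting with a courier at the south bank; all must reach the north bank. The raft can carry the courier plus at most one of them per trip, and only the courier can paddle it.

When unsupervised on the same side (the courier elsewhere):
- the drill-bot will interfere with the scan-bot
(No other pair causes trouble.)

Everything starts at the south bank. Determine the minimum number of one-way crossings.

13

Counting alone: the courier can take at most 1 across per trip to the north bank, so moving all 7 needs at least 7 loaded trips out, with a return between consecutive ones — at least 13 crossings.
The plan below uses exactly 13 crossings, so it is optimal:
1. Courier goes to the north bank with the scan-bot.
2. Courier goes back to the south bank alone.
3. Courier goes to the north bank with the grip-bot.
4. Courier goes back to the south bank alone.
5. Courier goes to the north bank with the cut-bot.
6. Courier goes back to the south bank alone.
7. Courier goes to the north bank with the pack-bot.
8. Courier goes back to the south bank alone.
9. Courier goes to the north bank with the sort-bot.
10. Courier goes back to the south bank alone.
11. Courier goes to the north bank with the haul-bot.
12. Courier goes back to the south bank alone.
13. Courier goes to the north bank with the drill-bot.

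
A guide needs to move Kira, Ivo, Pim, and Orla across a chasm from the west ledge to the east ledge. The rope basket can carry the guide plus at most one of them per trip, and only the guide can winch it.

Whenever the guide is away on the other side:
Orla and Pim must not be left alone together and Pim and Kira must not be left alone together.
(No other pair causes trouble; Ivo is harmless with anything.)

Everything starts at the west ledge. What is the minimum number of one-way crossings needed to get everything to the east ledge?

Counting alone: the guide can take at most 1 across per trip to the east ledge, so moving all 4 needs at least 4 loaded trips out, with a return between consecutive ones — at least 7 crossings.
The safety rule pushes this higher. Following every safe sequence of crossings, the most of the 4 that can be at the east ledge as the rope basket arrives there on crossing 7 is 3 — never all 4.
So no plan with fewer than 9 crossings exists, and this one achieves 9:
1. Guide goes to the east ledge with Pim.  [the west ledge: Ivo, Kira, Orla | the east ledge: Pim]
2. Guide goes back to the west ledge alone.  [the west ledge: Ivo, Kira, Orla | the east ledge: Pim]
3. Guide goes to the east ledge with Kira.  [the west ledge: Ivo, Orla | the east ledge: Kira, Pim]
4. Guide goes back to the west ledge with Pim.  [the west ledge: Ivo, Orla, Pim | the east ledge: Kira]
5. Guide goes to the east ledge with Orla.  [the west ledge: Ivo, Pim | the east ledge: Kira, Orla]
6. Guide goes back to the west ledge alone.  [the west ledge: Ivo, Pim | the east ledge: Kira, Orla]
7. Guide goes to the east ledge with Ivo.  [the west ledge: Pim | the east ledge: Ivo, Kira, Orla]
8. Guide goes back to the west ledge alone.  [the west ledge: Pim | the east ledge: Ivo, Kira, Orla]
9. Guide goes to the east ledge with Pim.  [the west ledge: — | the east ledge: Ivo, Kira, Orla, Pim]

9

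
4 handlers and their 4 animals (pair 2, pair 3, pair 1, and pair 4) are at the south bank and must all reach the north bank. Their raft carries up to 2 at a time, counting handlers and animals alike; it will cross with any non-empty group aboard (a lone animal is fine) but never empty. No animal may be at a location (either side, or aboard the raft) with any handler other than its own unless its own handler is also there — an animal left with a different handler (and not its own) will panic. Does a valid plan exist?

Following every safe sequence of crossings from the start, the most of the 8 that can be at the north bank as the raft arrives there on crossings 1, 3, 5 is 2, 3, 4 respectively; the best ever achieved is 4 of 8.
From crossing 7 on, no configuration arises that was not already reachable earlier: only 44 distinct safe configurations (who is on which side, and where the raft is) can ever be reached, none of them has everyone across, and every continuation just revisits them. So no valid plan exists.

No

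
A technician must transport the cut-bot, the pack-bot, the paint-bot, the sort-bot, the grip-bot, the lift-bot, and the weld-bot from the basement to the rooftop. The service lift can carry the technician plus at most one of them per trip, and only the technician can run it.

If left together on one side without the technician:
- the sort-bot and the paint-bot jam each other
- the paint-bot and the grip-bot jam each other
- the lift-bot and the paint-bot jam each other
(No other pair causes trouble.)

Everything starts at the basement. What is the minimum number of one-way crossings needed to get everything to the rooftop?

Following every safe sequence of crossings from the start, the most of the 7 that can be at the rooftop as the service lift arrives there on crossings 1, 3, 5, 7, 9 is 1, 2, 3, 4, 5 respectively; the best ever achieved is 5 of 7.
From crossing 11 on, no configuration arises that was not already reachable earlier: only 72 distinct safe configurations (who is on which side, and where the service lift is) can ever be reached, none of them has everyone across, and every continuation just revisits them. So no valid plan exists.

impossible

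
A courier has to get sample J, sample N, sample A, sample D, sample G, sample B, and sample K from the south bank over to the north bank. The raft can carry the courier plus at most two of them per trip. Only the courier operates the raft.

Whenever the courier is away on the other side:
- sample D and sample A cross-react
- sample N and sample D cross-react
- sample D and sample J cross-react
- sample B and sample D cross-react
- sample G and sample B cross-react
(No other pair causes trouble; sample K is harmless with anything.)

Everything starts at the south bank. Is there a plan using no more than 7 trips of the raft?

Counting alone: the courier can take at most 2 across per trip to the north bank, so moving all 7 needs at least 4 loaded trips out, with a return between consecutive ones — at least 7 crossings.
The safety rule pushes this higher. Following every safe sequence of crossings, the most of the 7 that can be at the north bank as the raft arrives there on crossing 7 is 6 — never all 7.
So the move cannot be finished within 7 crossings. (The shortest complete plan takes 9:)
1. Courier goes to the north bank with sample D and sample G.
2. Courier goes back to the south bank alone.
3. Courier goes to the north bank with sample K.
4. Courier goes back to the south bank alone.
5. Courier goes to the north bank with sample J and sample N.
6. Courier goes back to the south bank with sample D.
7. Courier goes to the north bank with sample A and sample D.
8. Courier goes back to the south bank with sample D.
9. Courier goes to the north bank with sample B and sample D.

No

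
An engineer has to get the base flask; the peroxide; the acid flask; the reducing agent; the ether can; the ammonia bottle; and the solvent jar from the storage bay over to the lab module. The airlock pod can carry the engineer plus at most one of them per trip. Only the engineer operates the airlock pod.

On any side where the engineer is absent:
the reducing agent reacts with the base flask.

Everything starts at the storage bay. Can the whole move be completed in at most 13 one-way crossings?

Yes

Yes — this plan uses 13 crossings (≤ 13):
1. Engineer goes to the lab module with the base flask.
2. Engineer goes back to the storage bay alone.
3. Engineer goes to the lab module with the peroxide.
4. Engineer goes back to the storage bay alone.
5. Engineer goes to the lab module with the acid flask.
6. Engineer goes back to the storage bay alone.
7. Engineer goes to the lab module with the ether can.
8. Engineer goes back to the storage bay alone.
9. Engineer goes to the lab module with the ammonia bottle.
10. Engineer goes back to the storage bay alone.
11. Engineer goes to the lab module with the solvent jar.
12. Engineer goes back to the storage bay alone.
13. Engineer goes to the lab module with the reducing agent.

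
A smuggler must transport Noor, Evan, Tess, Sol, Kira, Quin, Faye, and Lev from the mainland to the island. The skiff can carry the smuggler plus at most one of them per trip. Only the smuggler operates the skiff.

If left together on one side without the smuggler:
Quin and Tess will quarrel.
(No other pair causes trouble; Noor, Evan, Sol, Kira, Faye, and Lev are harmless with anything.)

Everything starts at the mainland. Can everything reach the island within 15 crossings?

Yes — this plan uses 15 crossings (≤ 15):
1. Smuggler goes to the island with Tess.  [the mainland: Evan, Faye, Kira, Lev, Noor, Quin, Sol | the island: Tess]
2. Smuggler goes back to the mainland alone.  [the mainland: Evan, Faye, Kira, Lev, Noor, Quin, Sol | the island: Tess]
3. Smuggler goes to the island with Noor.  [the mainland: Evan, Faye, Kira, Lev, Quin, Sol | the island: Noor, Tess]
4. Smuggler goes back to the mainland alone.  [the mainland: Evan, Faye, Kira, Lev, Quin, Sol | the island: Noor, Tess]
5. Smuggler goes to the island with Evan.  [the mainland: Faye, Kira, Lev, Quin, Sol | the island: Evan, Noor, Tess]
6. Smuggler goes back to the mainland alone.  [the mainland: Faye, Kira, Lev, Quin, Sol | the island: Evan, Noor, Tess]
7. Smuggler goes to the island with Sol.  [the mainland: Faye, Kira, Lev, Quin | the island: Evan, Noor, Sol, Tess]
8. Smuggler goes back to the mainland alone.  [the mainland: Faye, Kira, Lev, Quin | the island: Evan, Noor, Sol, Tess]
9. Smuggler goes to the island with Kira.  [the mainland: Faye, Lev, Quin | the island: Evan, Kira, Noor, Sol, Tess]
10. Smuggler goes back to the mainland alone.  [the mainland: Faye, Lev, Quin | the island: Evan, Kira, Noor, Sol, Tess]
11. Smuggler goes to the island with Faye.  [the mainland: Lev, Quin | the island: Evan, Faye, Kira, Noor, Sol, Tess]
12. Smuggler goes back to the mainland alone.  [the mainland: Lev, Quin | the island: Evan, Faye, Kira, Noor, Sol, Tess]
13. Smuggler goes to the island with Lev.  [the mainland: Quin | the island: Evan, Faye, Kira, Lev, Noor, Sol, Tess]
14. Smuggler goes back to the mainland alone.  [the mainland: Quin | the island: Evan, Faye, Kira, Lev, Noor, Sol, Tess]
15. Smuggler goes to the island with Quin.  [the mainland: — | the island: Evan, Faye, Kira, Lev, Noor, Quin, Sol, Tess]

Yes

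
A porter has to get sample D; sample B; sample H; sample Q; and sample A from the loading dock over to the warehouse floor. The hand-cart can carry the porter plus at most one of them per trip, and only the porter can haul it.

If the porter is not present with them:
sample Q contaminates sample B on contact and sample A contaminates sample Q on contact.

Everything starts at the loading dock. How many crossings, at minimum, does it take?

11

Counting alone: the porter can take at most 1 across per trip to the warehouse floor, so moving all 5 needs at least 5 loaded trips out, with a return between consecutive ones — at least 9 crossings.
The safety rule pushes this higher. Following every safe sequence of crossings, the most of the 5 that can be at the warehouse floor as the hand-cart arrives there on crossing 9 is 4 — never all 5.
So no plan with fewer than 11 crossings exists, and this one achieves 11:
1. Porter goes to the warehouse floor with sample Q.  [the loading dock: sample A, sample B, sample D, sample H | the warehouse floor: sample Q]
2. Porter goes back to the loading dock alone.  [the loading dock: sample A, sample B, sample D, sample H | the warehouse floor: sample Q]
3. Porter goes to the warehouse floor with sample D.  [the loading dock: sample A, sample B, sample H | the warehouse floor: sample D, sample Q]
4. Porter goes back to the loading dock alone.  [the loading dock: sample A, sample B, sample H | the warehouse floor: sample D, sample Q]
5. Porter goes to the warehouse floor with sample B.  [the loading dock: sample A, sample H | the warehouse floor: sample B, sample D, sample Q]
6. Porter goes back to the loading dock with sample Q.  [the loading dock: sample A, sample H, sample Q | the warehouse floor: sample B, sample D]
7. Porter goes to the warehouse floor with sample A.  [the loading dock: sample H, sample Q | the warehouse floor: sample A, sample B, sample D]
8. Porter goes back to the loading dock alone.  [the loading dock: sample H, sample Q | the warehouse floor: sample A, sample B, sample D]
9. Porter goes to the warehouse floor with sample H.  [the loading dock: sample Q | the warehouse floor: sample A, sample B, sample D, sample H]
10. Porter goes back to the loading dock alone.  [the loading dock: sample Q | the warehouse floor: sample A, sample B, sample D, sample H]
11. Porter goes to the warehouse floor with sample Q.  [the loading dock: — | the warehouse floor: sample A, sample B, sample D, sample H, sample Q]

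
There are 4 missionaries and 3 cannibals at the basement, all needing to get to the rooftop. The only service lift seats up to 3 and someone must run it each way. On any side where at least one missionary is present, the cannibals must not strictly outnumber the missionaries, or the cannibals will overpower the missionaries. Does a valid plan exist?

1. 3 cannibals → the rooftop.  (the basement: 4M 0C; the rooftop: 0M 3C)
2. 1 cannibal ← the basement.  (the basement: 4M 1C; the rooftop: 0M 2C)
3. 3 missionaries → the rooftop.  (the basement: 1M 1C; the rooftop: 3M 2C)
4. 1 missionary ← the basement.  (the basement: 2M 1C; the rooftop: 2M 2C)
5. 2 missionaries and 1 cannibal → the rooftop.  (the basement: 0M 0C; the rooftop: 4M 3C)

Yes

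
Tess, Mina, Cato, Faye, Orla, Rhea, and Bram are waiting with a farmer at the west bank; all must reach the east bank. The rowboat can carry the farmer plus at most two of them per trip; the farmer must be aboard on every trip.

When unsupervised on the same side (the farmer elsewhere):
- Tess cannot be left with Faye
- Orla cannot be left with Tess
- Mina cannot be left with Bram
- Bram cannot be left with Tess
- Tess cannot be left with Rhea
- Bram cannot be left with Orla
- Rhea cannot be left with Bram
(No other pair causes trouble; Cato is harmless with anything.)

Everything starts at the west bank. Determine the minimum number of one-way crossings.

11

Counting alone: the farmer can take at most 2 across per trip to the east bank, so moving all 7 needs at least 4 loaded trips out, with a return between consecutive ones — at least 7 crossings.
The safety rule pushes this higher. Following every safe sequence of crossings, the most of the 7 that can be at the east bank as the rowboat arrives there on crossings 7, 9 is 5, 6 respectively — never all 7.
So no plan with fewer than 11 crossings exists, and this one achieves 11:
1. Farmer goes to the east bank with Bram and Tess.  [the west bank: Cato, Faye, Mina, Orla, Rhea | the east bank: Bram, Tess]
2. Farmer goes back to the west bank with Tess.  [the west bank: Cato, Faye, Mina, Orla, Rhea, Tess | the east bank: Bram]
3. Farmer goes to the east bank with Mina and Tess.  [the west bank: Cato, Faye, Orla, Rhea | the east bank: Bram, Mina, Tess]
4. Farmer goes back to the west bank with Bram.  [the west bank: Bram, Cato, Faye, Orla, Rhea | the east bank: Mina, Tess]
5. Farmer goes to the east bank with Bram and Cato.  [the west bank: Faye, Orla, Rhea | the east bank: Bram, Cato, Mina, Tess]
6. Farmer goes back to the west bank with Bram.  [the west bank: Bram, Faye, Orla, Rhea | the east bank: Cato, Mina, Tess]
7. Farmer goes to the east bank with Orla and Rhea.  [the west bank: Bram, Faye | the east bank: Cato, Mina, Orla, Rhea, Tess]
8. Farmer goes back to the west bank with Tess.  [the west bank: Bram, Faye, Tess | the east bank: Cato, Mina, Orla, Rhea]
9. Farmer goes to the east bank with Faye and Tess.  [the west bank: Bram | the east bank: Cato, Faye, Mina, Orla, Rhea, Tess]
10. Farmer goes back to the west bank with Tess.  [the west bank: Bram, Tess | the east bank: Cato, Faye, Mina, Orla, Rhea]
11. Farmer goes to the east bank with Bram and Tess.  [the west bank: — | the east bank: Bram, Cato, Faye, Mina, Orla, Rhea, Tess]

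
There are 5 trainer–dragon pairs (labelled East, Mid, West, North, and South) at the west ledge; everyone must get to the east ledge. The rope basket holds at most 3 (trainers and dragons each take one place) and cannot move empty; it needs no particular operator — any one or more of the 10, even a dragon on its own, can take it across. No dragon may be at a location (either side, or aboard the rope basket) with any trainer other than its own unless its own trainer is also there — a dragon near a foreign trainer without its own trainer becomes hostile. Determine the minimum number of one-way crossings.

Counting alone: each trip to the east ledge takes at most 3 across and each return brings at least 1 back, so after t trips out (and t−1 returns) at most 3t − (t−1) of the 10 are across; that first reaches 10 at t = 5, so at least 9 crossings are needed.
The safety rule pushes this higher. Following every safe sequence of crossings, the most of the 10 that can be at the east ledge as the rope basket arrives there on crossing 9 is 9 — never all 10.
So no plan with fewer than 11 crossings exists, and this one achieves 11:
1. dragon East and trainer East cross → the east ledge.
2. trainer East crosses ← the west ledge.
3. dragon Mid, dragon North, and dragon West cross → the east ledge.
4. dragon East crosses ← the west ledge.
5. trainer Mid, trainer North, and trainer West cross → the east ledge.
6. dragon Mid and trainer Mid cross ← the west ledge.
7. trainer East, trainer Mid, and trainer South cross → the east ledge.
8. dragon West crosses ← the west ledge.
9. dragon East and dragon Mid cross → the east ledge.
10. dragon East crosses ← the west ledge.
11. dragon East, dragon South, and dragon West cross → the east ledge.

11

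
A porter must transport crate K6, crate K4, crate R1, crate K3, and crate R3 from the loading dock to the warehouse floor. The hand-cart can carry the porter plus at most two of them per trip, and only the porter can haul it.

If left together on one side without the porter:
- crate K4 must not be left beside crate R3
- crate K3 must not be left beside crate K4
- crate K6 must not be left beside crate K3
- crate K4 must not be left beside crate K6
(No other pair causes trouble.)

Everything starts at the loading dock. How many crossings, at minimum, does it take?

Counting alone: the porter can take at most 2 across per trip to the warehouse floor, so moving all 5 needs at least 3 loaded trips out, with a return between consecutive ones — at least 5 crossings.
The safety rule pushes this higher. Following every safe sequence of crossings, the most of the 5 that can be at the warehouse floor as the hand-cart arrives there on crossing 5 is 4 — never all 5.
So no plan with fewer than 7 crossings exists, and this one achieves 7:
1. Porter goes to the warehouse floor with crate K4 and crate K6.  [the loading dock: crate K3, crate R1, crate R3 | the warehouse floor: crate K4, crate K6]
2. Porter goes back to the loading dock with crate K6.  [the loading dock: crate K3, crate K6, crate R1, crate R3 | the warehouse floor: crate K4]
3. Porter goes to the warehouse floor with crate K6 and crate R1.  [the loading dock: crate K3, crate R3 | the warehouse floor: crate K4, crate K6, crate R1]
4. Porter goes back to the loading dock with crate K6.  [the loading dock: crate K3, crate K6, crate R3 | the warehouse floor: crate K4, crate R1]
5. Porter goes to the warehouse floor with crate K6 and crate R3.  [the loading dock: crate K3 | the warehouse floor: crate K4, crate K6, crate R1, crate R3]
6. Porter goes back to the loading dock with crate K4.  [the loading dock: crate K3, crate K4 | the warehouse floor: crate K6, crate R1, crate R3]
7. Porter goes to the warehouse floor with crate K3 and crate K4.  [the loading dock: — | the warehouse floor: crate K3, crate K4, crate K6, crate R1, crate R3]

7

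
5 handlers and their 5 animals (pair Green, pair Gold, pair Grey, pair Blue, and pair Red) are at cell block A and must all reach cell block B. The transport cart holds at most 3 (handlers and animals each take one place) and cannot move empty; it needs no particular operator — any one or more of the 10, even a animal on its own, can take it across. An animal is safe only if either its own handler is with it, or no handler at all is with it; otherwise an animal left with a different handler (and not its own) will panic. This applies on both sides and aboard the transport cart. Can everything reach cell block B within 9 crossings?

Counting alone: each trip to cell block B takes at most 3 across and each return brings at least 1 back, so after t trips out (and t−1 returns) at most 3t − (t−1) of the 10 are across; that first reaches 10 at t = 5, so at least 9 crossings are needed.
The safety rule pushes this higher. Following every safe sequence of crossings, the most of the 10 that can be at cell block B as the transport cart arrives there on crossing 9 is 9 — never all 10.
So the move cannot be finished within 9 crossings. (The shortest complete plan takes 11:)
1. animal Green and handler Green cross → cell block B.
2. handler Green crosses ← cell block A.
3. animal Blue, animal Gold, and animal Grey cross → cell block B.
4. animal Green crosses ← cell block A.
5. handler Blue, handler Gold, and handler Grey cross → cell block B.
6. animal Gold and handler Gold cross ← cell block A.
7. handler Gold, handler Green, and handler Red cross → cell block B.
8. animal Grey crosses ← cell block A.
9. animal Gold and animal Green cross → cell block B.
10. animal Green crosses ← cell block A.
11. animal Green, animal Grey, and animal Red cross → cell block B.

No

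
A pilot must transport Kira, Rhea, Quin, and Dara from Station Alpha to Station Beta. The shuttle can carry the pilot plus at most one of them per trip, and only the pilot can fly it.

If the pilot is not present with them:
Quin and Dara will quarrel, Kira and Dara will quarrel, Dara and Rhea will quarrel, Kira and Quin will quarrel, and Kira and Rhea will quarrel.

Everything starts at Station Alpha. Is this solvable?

No

Whatever the first load, the items left behind include a forbidden pair without the pilot. No opening move is safe, so no plan exists.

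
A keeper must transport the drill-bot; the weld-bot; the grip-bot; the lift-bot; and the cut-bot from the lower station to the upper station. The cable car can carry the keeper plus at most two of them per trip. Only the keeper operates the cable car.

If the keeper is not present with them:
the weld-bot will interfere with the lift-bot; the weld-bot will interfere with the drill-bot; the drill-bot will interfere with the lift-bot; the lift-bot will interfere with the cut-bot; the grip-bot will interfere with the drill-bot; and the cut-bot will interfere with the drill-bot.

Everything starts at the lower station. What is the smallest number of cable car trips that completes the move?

7

Counting alone: the keeper can take at most 2 across per trip to the upper station, so moving all 5 needs at least 3 loaded trips out, with a return between consecutive ones — at least 5 crossings.
The safety rule pushes this higher. Following every safe sequence of crossings, the most of the 5 that can be at the upper station as the cable car arrives there on crossing 5 is 4 — never all 5.
So no plan with fewer than 7 crossings exists, and this one achieves 7:
1. Keeper goes to the upper station with the drill-bot and the lift-bot.  [the lower station: the cut-bot, the grip-bot, the weld-bot | the upper station: the drill-bot, the lift-bot]
2. Keeper goes back to the lower station with the drill-bot.  [the lower station: the cut-bot, the drill-bot, the grip-bot, the weld-bot | the upper station: the lift-bot]
3. Keeper goes to the upper station with the drill-bot and the grip-bot.  [the lower station: the cut-bot, the weld-bot | the upper station: the drill-bot, the grip-bot, the lift-bot]
4. Keeper goes back to the lower station with the drill-bot.  [the lower station: the cut-bot, the drill-bot, the weld-bot | the upper station: the grip-bot, the lift-bot]
5. Keeper goes to the upper station with the cut-bot and the weld-bot.  [the lower station: the drill-bot | the upper station: the cut-bot, the grip-bot, the lift-bot, the weld-bot]
6. Keeper goes back to the lower station with the lift-bot.  [the lower station: the drill-bot, the lift-bot | the upper station: the cut-bot, the grip-bot, the weld-bot]
7. Keeper goes to the upper station with the drill-bot and the lift-bot.  [the lower station: — | the upper station: the cut-bot, the drill-bot, the grip-bot, the lift-bot, the weld-bot]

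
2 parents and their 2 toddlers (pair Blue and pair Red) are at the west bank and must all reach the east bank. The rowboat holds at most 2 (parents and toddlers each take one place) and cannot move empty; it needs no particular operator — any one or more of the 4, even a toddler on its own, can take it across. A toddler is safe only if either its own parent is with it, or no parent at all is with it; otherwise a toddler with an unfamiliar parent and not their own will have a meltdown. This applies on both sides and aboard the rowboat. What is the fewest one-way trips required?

Counting alone: each trip to the east bank takes at most 2 across and each return brings at least 1 back, so after t trips out (and t−1 returns) at most 2t − (t−1) of the 4 are across; that first reaches 4 at t = 3, so at least 5 crossings are needed.
The plan below uses exactly 5 crossings, so it is optimal:
1. parent Blue and toddler Blue cross → the east bank.
2. parent Blue crosses ← the west bank.
3. parent Blue and parent Red cross → the east bank.
4. parent Red crosses ← the west bank.
5. parent Red and toddler Red cross → the east bank.

5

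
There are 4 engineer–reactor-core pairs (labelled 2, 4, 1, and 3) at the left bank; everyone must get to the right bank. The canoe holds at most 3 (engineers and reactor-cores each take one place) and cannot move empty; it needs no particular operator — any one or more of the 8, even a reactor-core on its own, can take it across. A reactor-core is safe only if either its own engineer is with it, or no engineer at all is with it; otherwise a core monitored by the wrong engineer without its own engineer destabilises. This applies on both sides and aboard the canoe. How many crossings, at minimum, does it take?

9

Counting alone: each trip to the right bank takes at most 3 across and each return brings at least 1 back, so after t trips out (and t−1 returns) at most 3t − (t−1) of the 8 are across; that first reaches 8 at t = 4, so at least 7 crossings are needed.
The safety rule pushes this higher. Following every safe sequence of crossings, the most of the 8 that can be at the right bank as the canoe arrives there on crossing 7 is 7 — never all 8.
So no plan with fewer than 9 crossings exists, and this one achieves 9:
1. engineer 2 and reactor-core 2 cross → the right bank.
2. engineer 2 crosses ← the left bank.
3. engineer 2, engineer 4, and reactor-core 4 cross → the right bank.
4. engineer 2 and reactor-core 2 cross ← the left bank.
5. engineer 1, engineer 2, and engineer 3 cross → the right bank.
6. reactor-core 4 crosses ← the left bank.
7. reactor-core 2 and reactor-core 4 cross → the right bank.
8. reactor-core 2 crosses ← the left bank.
9. reactor-core 1, reactor-core 2, and reactor-core 3 cross → the right bank.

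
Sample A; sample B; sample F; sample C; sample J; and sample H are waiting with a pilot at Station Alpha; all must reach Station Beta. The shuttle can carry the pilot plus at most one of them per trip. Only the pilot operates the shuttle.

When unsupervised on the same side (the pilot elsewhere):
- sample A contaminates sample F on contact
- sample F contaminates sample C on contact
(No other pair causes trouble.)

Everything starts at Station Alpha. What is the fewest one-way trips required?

Counting alone: the pilot can take at most 1 across per trip to Station Beta, so moving all 6 needs at least 6 loaded trips out, with a return between consecutive ones — at least 11 crossings.
The safety rule pushes this higher. Following every safe sequence of crossings, the most of the 6 that can be at Station Beta as the shuttle arrives there on crossing 11 is 5 — never all 6.
So no plan with fewer than 13 crossings exists, and this one achieves 13:
1. Pilot goes to Station Beta with sample F.
2. Pilot goes back to Station Alpha alone.
3. Pilot goes to Station Beta with sample A.
4. Pilot goes back to Station Alpha with sample F.
5. Pilot goes to Station Beta with sample C.
6. Pilot goes back to Station Alpha alone.
7. Pilot goes to Station Beta with sample B.
8. Pilot goes back to Station Alpha alone.
9. Pilot goes to Station Beta with sample J.
10. Pilot goes back to Station Alpha alone.
11. Pilot goes to Station Beta with sample H.
12. Pilot goes back to Station Alpha alone.
13. Pilot goes to Station Beta with sample F.

13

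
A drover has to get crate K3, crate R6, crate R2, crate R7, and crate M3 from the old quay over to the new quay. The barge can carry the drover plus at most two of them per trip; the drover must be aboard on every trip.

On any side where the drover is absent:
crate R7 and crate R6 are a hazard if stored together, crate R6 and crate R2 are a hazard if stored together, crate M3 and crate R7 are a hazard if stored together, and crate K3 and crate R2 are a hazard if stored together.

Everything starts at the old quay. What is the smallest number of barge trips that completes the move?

7

Counting alone: the drover can take at most 2 across per trip to the new quay, so moving all 5 needs at least 3 loaded trips out, with a return between consecutive ones — at least 5 crossings.
The safety rule pushes this higher. Following every safe sequence of crossings, the most of the 5 that can be at the new quay as the barge arrives there on crossing 5 is 4 — never all 5.
So no plan with fewer than 7 crossings exists, and this one achieves 7:
1. Drover goes to the new quay with crate R2 and crate R7.
2. Drover goes back to the old quay alone.
3. Drover goes to the new quay with crate K3.
4. Drover goes back to the old quay with crate R2.
5. Drover goes to the new quay with crate M3 and crate R6.
6. Drover goes back to the old quay with crate R7.
7. Drover goes to the new quay with crate R2 and crate R7.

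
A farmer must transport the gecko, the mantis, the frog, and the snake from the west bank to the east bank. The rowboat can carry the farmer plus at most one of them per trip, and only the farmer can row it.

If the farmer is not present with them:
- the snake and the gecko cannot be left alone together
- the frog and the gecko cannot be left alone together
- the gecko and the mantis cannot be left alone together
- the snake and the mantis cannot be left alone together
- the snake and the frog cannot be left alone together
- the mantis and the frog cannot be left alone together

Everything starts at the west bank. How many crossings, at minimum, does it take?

Whatever the first load, the items left behind include a forbidden pair without the farmer. No opening move is safe, so no plan exists.

impossible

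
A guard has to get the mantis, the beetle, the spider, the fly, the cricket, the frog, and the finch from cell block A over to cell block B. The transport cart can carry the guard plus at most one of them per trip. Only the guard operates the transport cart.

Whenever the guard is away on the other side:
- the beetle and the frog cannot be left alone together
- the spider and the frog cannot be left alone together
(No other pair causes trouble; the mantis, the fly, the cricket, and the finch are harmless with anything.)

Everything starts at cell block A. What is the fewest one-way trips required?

Counting alone: the guard can take at most 1 across per trip to cell block B, so moving all 7 needs at least 7 loaded trips out, with a return between consecutive ones — at least 13 crossings.
The safety rule pushes this higher. Following every safe sequence of crossings, the most of the 7 that can be at cell block B as the transport cart arrives there on crossing 13 is 6 — never all 7.
So no plan with fewer than 15 crossings exists, and this one achieves 15:
1. Guard goes to cell block B with the frog.
2. Guard goes back to cell block A alone.
3. Guard goes to cell block B with the mantis.
4. Guard goes back to cell block A alone.
5. Guard goes to cell block B with the beetle.
6. Guard goes back to cell block A with the frog.
7. Guard goes to cell block B with the spider.
8. Guard goes back to cell block A alone.
9. Guard goes to cell block B with the fly.
10. Guard goes back to cell block A alone.
11. Guard goes to cell block B with the cricket.
12. Guard goes back to cell block A alone.
13. Guard goes to cell block B with the finch.
14. Guard goes back to cell block A alone.
15. Guard goes to cell block B with the frog.

15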